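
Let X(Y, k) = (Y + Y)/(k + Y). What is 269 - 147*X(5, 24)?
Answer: 6331/29 ≈ 218.31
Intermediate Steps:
X(Y, k) = 2*Y/(Y + k) (X(Y, k) = (2*Y)/(Y + k) = 2*Y/(Y + k))
269 - 147*X(5, 24) = 269 - 294*5/(5 + 24) = 269 - 294*5/29 = 269 - 147*10/29 = 269 - 1470/29 = 6331/29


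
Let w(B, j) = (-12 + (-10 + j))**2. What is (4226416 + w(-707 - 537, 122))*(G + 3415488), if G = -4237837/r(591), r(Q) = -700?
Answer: 2536638212044448/175 ≈ 1.4495e+13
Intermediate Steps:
G = 4237837/700 (G = -4237837/(-700) = -4237837*(-1/700) = 4237837/700 ≈ 6054.1)
w(B, j) = (-22 + j)**2
(4226416 + w(-707 - 537, 122))*(G + 3415488) = (4226416 + (-22 + 122)**2)*(4237837/700 + 3415488) = (4226416 + 100**2)*(2395079437/700) = (4226416 + 10000)*(2395079437/700) = 4236416*(2395079437/700) = 2536638212044448/175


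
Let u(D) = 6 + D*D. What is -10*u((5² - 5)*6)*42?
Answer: -6050520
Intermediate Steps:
u(D) = 6 + D²
-10*u((5² - 5)*6)*42 = -10*(6 + ((5² - 5)*6)²)*42 = -10*(6 + ((25 - 5)*6)²)*42 = -10*(6 + (20*6)²)*42 = -10*(6 + 120²)*42 = -10*(6 + 14400)*42 = -10*14406*42 = -144060*42 = -6050520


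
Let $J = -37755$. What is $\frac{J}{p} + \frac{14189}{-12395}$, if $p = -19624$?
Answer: $\frac{189528289}{243239480} \approx 0.77918$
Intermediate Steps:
$\frac{J}{p} + \frac{14189}{-12395} = - \frac{37755}{-19624} + \frac{14189}{-12395} = \left(-37755\right) \left(- \frac{1}{19624}\right) + 14189 \left(- \frac{1}{12395}\right) = \frac{37755}{19624} - \frac{14189}{12395} = \frac{189528289}{243239480}$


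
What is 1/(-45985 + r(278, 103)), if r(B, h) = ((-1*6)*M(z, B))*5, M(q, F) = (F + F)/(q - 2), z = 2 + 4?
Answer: -1/50155 ≈ -1.9938e-5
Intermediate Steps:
z = 6
M(q, F) = 2*F/(-2 + q) (M(q, F) = (2*F)/(-2 + q) = 2*F/(-2 + q))
r(B, h) = -15*B (r(B, h) = ((-1*6)*(2*B/(-2 + 6)))*5 = -12*B/4*5 = -3*B*5 = -15*B)
1/(-45985 + r(278, 103)) = 1/(-45985 - 15*278) = 1/(-45985 - 4170) = 1/(-50155) = -1/50155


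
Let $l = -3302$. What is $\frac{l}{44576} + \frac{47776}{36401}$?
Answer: $\frac{1004733437}{811305488} \approx 1.2384$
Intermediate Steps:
$\frac{l}{44576} + \frac{47776}{36401} = - \frac{3302}{44576} + \frac{47776}{36401} = \left(-3302\right) \frac{1}{44576} + 47776 \cdot \frac{1}{36401} = - \frac{1651}{22288} + \frac{47776}{36401} = \frac{1004733437}{811305488}$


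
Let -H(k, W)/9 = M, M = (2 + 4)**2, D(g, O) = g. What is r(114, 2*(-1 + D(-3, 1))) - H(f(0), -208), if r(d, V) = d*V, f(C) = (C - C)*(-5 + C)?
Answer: -588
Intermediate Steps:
f(C) = 0 (f(C) = 0*(-5 + C) = 0)
M = 36 (M = 6**2 = 36)
H(k, W) = -324 (H(k, W) = -9*36 = -324)
r(d, V) = V*d
r(114, 2*(-1 + D(-3, 1))) - H(f(0), -208) = (2*(-1 - 3))*114 - 1*(-324) = (2*(-4))*114 + 324 = -8*114 + 324 = -912 + 324 = -588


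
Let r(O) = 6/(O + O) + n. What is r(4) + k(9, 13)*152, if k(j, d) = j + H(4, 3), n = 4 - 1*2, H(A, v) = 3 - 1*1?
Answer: 6699/4 ≈ 1674.8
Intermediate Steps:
H(A, v) = 2 (H(A, v) = 3 - 1 = 2)
n = 2 (n = 4 - 2 = 2)
k(j, d) = 2 + j (k(j, d) = j + 2 = 2 + j)
r(O) = 2 + 3/O (r(O) = 6/(O + O) + 2 = 6/((2*O)) + 2 = 6*(1/(2*O)) + 2 = 3/O + 2 = 2 + 3/O)
r(4) + k(9, 13)*152 = (2 + 3/4) + (2 + 9)*152 = (2 + 3*(1/4)) + 11*152 = (2 + 3/4) + 1672 = 11/4 + 1672 = 6699/4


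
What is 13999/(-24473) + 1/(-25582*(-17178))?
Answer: -6151826871931/10754601016908 ≈ -0.57202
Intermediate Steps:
13999/(-24473) + 1/(-25582*(-17178)) = 13999*(-1/24473) - 1/25582*(-1/17178) = -13999/24473 + 1/439447596 = -6151826871931/10754601016908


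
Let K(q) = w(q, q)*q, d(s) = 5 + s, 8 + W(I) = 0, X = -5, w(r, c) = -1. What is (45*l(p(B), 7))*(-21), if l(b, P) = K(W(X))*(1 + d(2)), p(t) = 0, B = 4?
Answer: -60480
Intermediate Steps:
W(I) = -8 (W(I) = -8 + 0 = -8)
K(q) = -q
l(b, P) = 64 (l(b, P) = (-1*(-8))*(1 + (5 + 2)) = 8*(1 + 7) = 8*8 = 64)
(45*l(p(B), 7))*(-21) = (45*64)*(-21) = 2880*(-21) = -60480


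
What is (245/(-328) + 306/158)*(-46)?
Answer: -709067/12956 ≈ -54.729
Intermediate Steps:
(245/(-328) + 306/158)*(-46) = (245*(-1/328) + 306*(1/158))*(-46) = (-245/328 + 153/79)*(-46) = (30829/25912)*(-46) = -709067/12956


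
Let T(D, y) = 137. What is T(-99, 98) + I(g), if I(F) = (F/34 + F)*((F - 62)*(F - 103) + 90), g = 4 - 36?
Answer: -7154471/17 ≈ -4.2085e+5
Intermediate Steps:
g = -32
I(F) = 35*F*(90 + (-103 + F)*(-62 + F))/34 (I(F) = (F*(1/34) + F)*((-62 + F)*(-103 + F) + 90) = (F/34 + F)*((-103 + F)*(-62 + F) + 90) = (35*F/34)*(90 + (-103 + F)*(-62 + F)) = 35*F*(90 + (-103 + F)*(-62 + F))/34)
T(-99, 98) + I(g) = 137 + (35/34)*(-32)*(6476 + (-32)**2 - 165*(-32)) = 137 + (35/34)*(-32)*(6476 + 1024 + 5280) = 137 + (35/34)*(-32)*12780 = 137 - 7156800/17 = -7154471/17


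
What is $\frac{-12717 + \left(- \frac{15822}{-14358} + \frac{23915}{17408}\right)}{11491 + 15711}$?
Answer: $- \frac{529653310157}{1133163071488} \approx -0.46741$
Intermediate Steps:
$\frac{-12717 + \left(- \frac{15822}{-14358} + \frac{23915}{17408}\right)}{11491 + 15711} = \frac{-12717 + \left(\left(-15822\right) \left(- \frac{1}{14358}\right) + 23915 \cdot \frac{1}{17408}\right)}{27202} = \left(-12717 + \left(\frac{2637}{2393} + \frac{23915}{17408}\right)\right) \frac{1}{27202} = \left(-12717 + \frac{103133491}{41657344}\right) \frac{1}{27202} = \left(- \frac{529653310157}{41657344}\right) \frac{1}{27202} = - \frac{529653310157}{1133163071488}$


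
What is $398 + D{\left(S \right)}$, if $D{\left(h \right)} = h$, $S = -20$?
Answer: $378$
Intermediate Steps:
$398 + D{\left(S \right)} = 398 - 20 = 378$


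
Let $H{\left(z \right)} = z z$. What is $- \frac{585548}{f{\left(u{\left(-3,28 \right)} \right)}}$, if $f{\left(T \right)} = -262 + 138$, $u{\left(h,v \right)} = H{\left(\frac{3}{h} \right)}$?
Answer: $\frac{146387}{31} \approx 4722.2$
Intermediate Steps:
$H{\left(z \right)} = z^{2}$
$u{\left(h,v \right)} = \frac{9}{h^{2}}$ ($u{\left(h,v \right)} = \left(\frac{3}{h}\right)^{2} = \frac{9}{h^{2}}$)
$f{\left(T \right)} = -124$
$- \frac{585548}{f{\left(u{\left(-3,28 \right)} \right)}} = - \frac{585548}{-124} = \left(-585548\right) \left(- \frac{1}{124}\right) = \frac{146387}{31}$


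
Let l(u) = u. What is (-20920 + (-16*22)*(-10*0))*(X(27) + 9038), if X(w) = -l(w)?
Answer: -188510120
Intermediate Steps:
X(w) = -w
(-20920 + (-16*22)*(-10*0))*(X(27) + 9038) = (-20920 + (-16*22)*(-10*0))*(-1*27 + 9038) = (-20920 - (-704)*0)*(-27 + 9038) = (-20920 - 352*0)*9011 = (-20920 + 0)*9011 = -20920*9011 = -188510120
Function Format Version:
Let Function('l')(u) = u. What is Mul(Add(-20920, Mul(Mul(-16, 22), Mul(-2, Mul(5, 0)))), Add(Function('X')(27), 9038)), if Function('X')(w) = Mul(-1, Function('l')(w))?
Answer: -188510120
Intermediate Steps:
Function('X')(w) = Mul(-1, w)
Mul(Add(-20920, Mul(Mul(-16, 22), Mul(-2, Mul(5, 0)))), Add(Function('X')(27), 9038)) = Mul(Add(-20920, Mul(Mul(-16, 22), Mul(-2, Mul(5, 0)))), Add(Mul(-1, 27), 9038)) = Mul(Add(-20920, Mul(-352, Mul(-2, 0))), Add(-27, 9038)) = Mul(Add(-20920, Mul(-352, 0)), 9011) = Mul(Add(-20920, 0), 9011) = Mul(-20920, 9011) = -188510120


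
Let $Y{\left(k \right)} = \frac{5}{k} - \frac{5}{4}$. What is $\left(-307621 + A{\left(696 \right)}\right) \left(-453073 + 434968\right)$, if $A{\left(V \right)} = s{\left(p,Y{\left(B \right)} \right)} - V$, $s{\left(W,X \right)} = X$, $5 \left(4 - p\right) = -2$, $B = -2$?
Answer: $\frac{22328588715}{4} \approx 5.5821 \cdot 10^{9}$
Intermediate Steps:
$Y{\left(k \right)} = - \frac{5}{4} + \frac{5}{k}$ ($Y{\left(k \right)} = \frac{5}{k} - \frac{5}{4} = - \frac{5}{4} + \frac{5}{k}$)
$p = \frac{22}{5}$ ($p = 4 - - \frac{2}{5} = 4 + \frac{2}{5} = \frac{22}{5} \approx 4.4$)
$A{\left(V \right)} = - \frac{15}{4} - V$ ($A{\left(V \right)} = \left(- \frac{5}{4} + \frac{5}{-2}\right) - V = \left(- \frac{5}{4} + 5 \left(- \frac{1}{2}\right)\right) - V = \left(- \frac{5}{4} - \frac{5}{2}\right) - V = - \frac{15}{4} - V$)
$\left(-307621 + A{\left(696 \right)}\right) \left(-453073 + 434968\right) = \left(-307621 - \frac{2799}{4}\right) \left(-453073 + 434968\right) = \left(-307621 - \frac{2799}{4}\right) \left(-18105\right) = \left(- \frac{1233283}{4}\right) \left(-18105\right) = \frac{22328588715}{4}$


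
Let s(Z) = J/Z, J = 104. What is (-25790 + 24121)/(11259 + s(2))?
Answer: -1669/11311 ≈ -0.14756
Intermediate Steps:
s(Z) = 104/Z
(-25790 + 24121)/(11259 + s(2)) = (-25790 + 24121)/(11259 + 104/2) = -1669/(11259 + 104*(½)) = -1669/(11259 + 52) = -1669/11311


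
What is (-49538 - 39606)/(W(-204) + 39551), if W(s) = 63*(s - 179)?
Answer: -4052/701 ≈ -5.7803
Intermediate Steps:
W(s) = -11277 + 63*s (W(s) = 63*(-179 + s) = -11277 + 63*s)
(-49538 - 39606)/(W(-204) + 39551) = (-49538 - 39606)/((-11277 + 63*(-204)) + 39551) = -89144/((-11277 - 12852) + 39551) = -89144/(-24129 + 39551) = -89144/15422 = -89144*1/15422 = -4052/701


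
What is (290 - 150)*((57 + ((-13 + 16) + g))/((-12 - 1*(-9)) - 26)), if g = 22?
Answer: -11480/29 ≈ -395.86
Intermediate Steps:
(290 - 150)*((57 + ((-13 + 16) + g))/((-12 - 1*(-9)) - 26)) = (290 - 150)*((57 + ((-13 + 16) + 22))/((-12 - 1*(-9)) - 26)) = 140*((57 + (3 + 22))/((-12 + 9) - 26)) = 140*((57 + 25)/(-3 - 26)) = 140*(82/(-29)) = 140*(82*(-1/29)) = 140*(-82/29) = -11480/29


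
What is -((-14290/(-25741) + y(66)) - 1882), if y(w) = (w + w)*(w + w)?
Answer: -400080912/25741 ≈ -15543.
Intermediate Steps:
y(w) = 4*w**2 (y(w) = (2*w)*(2*w) = 4*w**2)
-((-14290/(-25741) + y(66)) - 1882) = -((-14290/(-25741) + 4*66**2) - 1882) = -((-14290*(-1/25741) + 4*4356) - 1882) = -((14290/25741 + 17424) - 1882) = -(448525474/25741 - 1882) = -1*400080912/25741 = -400080912/25741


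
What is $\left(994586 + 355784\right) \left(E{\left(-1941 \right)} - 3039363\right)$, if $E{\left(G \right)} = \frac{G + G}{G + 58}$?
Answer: $- \frac{1104046432372770}{269} \approx -4.1043 \cdot 10^{12}$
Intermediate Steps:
$E{\left(G \right)} = \frac{2 G}{58 + G}$
$\left(994586 + 355784\right) \left(E{\left(-1941 \right)} - 3039363\right) = \left(994586 + 355784\right) \left(2 \left(-1941\right) \frac{1}{58 - 1941} - 3039363\right) = 1350370 \left(2 \left(-1941\right) \frac{1}{-1883} - 3039363\right) = 1350370 \left(2 \left(-1941\right) \left(- \frac{1}{1883}\right) - 3039363\right) = 1350370 \left(\frac{3882}{1883} - 3039363\right) = 1350370 \left(- \frac{5723116647}{1883}\right) = - \frac{1104046432372770}{269}$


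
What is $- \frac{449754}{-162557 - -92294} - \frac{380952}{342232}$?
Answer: $\frac{481641593}{91084269} \approx 5.2879$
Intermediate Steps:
$- \frac{449754}{-162557 - -92294} - \frac{380952}{342232} = - \frac{449754}{-162557 + 92294} - \frac{4329}{3889} = - \frac{449754}{-70263} - \frac{4329}{3889} = \left(-449754\right) \left(- \frac{1}{70263}\right) - \frac{4329}{3889} = \frac{149918}{23421} - \frac{4329}{3889} = \frac{481641593}{91084269}$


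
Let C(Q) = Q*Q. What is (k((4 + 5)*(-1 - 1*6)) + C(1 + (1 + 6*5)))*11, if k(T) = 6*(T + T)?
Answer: 2948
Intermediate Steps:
C(Q) = Q**2
k(T) = 12*T (k(T) = 6*(2*T) = 12*T)
(k((4 + 5)*(-1 - 1*6)) + C(1 + (1 + 6*5)))*11 = (12*((4 + 5)*(-1 - 1*6)) + (1 + (1 + 6*5))**2)*11 = (12*(9*(-1 - 6)) + (1 + (1 + 30))**2)*11 = (12*(9*(-7)) + (1 + 31)**2)*11 = (12*(-63) + 32**2)*11 = (-756 + 1024)*11 = 268*11 = 2948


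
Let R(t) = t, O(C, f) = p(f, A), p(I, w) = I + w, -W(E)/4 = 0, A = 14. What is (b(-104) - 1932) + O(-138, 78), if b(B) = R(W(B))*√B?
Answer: -1840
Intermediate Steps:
W(E) = 0 (W(E) = -4*0 = 0)
O(C, f) = 14 + f (O(C, f) = f + 14 = 14 + f)
b(B) = 0 (b(B) = 0*√B = 0)
(b(-104) - 1932) + O(-138, 78) = (0 - 1932) + (14 + 78) = -1932 + 92 = -1840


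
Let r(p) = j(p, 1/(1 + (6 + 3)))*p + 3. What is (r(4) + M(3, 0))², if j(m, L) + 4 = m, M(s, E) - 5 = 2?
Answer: 100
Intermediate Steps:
M(s, E) = 7 (M(s, E) = 5 + 2 = 7)
j(m, L) = -4 + m
r(p) = 3 + p*(-4 + p) (r(p) = (-4 + p)*p + 3 = p*(-4 + p) + 3 = 3 + p*(-4 + p))
(r(4) + M(3, 0))² = ((3 + 4*(-4 + 4)) + 7)² = ((3 + 4*0) + 7)² = ((3 + 0) + 7)² = (3 + 7)² = 10² = 100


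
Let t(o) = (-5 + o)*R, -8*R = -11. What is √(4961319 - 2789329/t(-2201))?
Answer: √730489598734819/12133 ≈ 2227.6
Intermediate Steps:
R = 11/8 (R = -⅛*(-11) = 11/8 ≈ 1.3750)
t(o) = -55/8 + 11*o/8 (t(o) = (-5 + o)*(11/8) = -55/8 + 11*o/8)
√(4961319 - 2789329/t(-2201)) = √(4961319 - 2789329/(-55/8 + (11/8)*(-2201))) = √(4961319 - 2789329/(-55/8 - 24211/8)) = √(4961319 - 2789329/(-12133/4)) = √(4961319 - 2789329*(-4/12133)) = √(4961319 + 11157316/12133) = √(60206840743/12133) = √730489598734819/12133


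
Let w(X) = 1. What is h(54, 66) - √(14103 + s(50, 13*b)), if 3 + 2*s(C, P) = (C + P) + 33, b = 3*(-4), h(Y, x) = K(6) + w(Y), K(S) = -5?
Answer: -4 - √14065 ≈ -122.60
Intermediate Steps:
h(Y, x) = -4 (h(Y, x) = -5 + 1 = -4)
b = -12
s(C, P) = 15 + C/2 + P/2 (s(C, P) = -3/2 + ((C + P) + 33)/2 = -3/2 + (33 + C + P)/2 = -3/2 + (33/2 + C/2 + P/2) = 15 + C/2 + P/2)
h(54, 66) - √(14103 + s(50, 13*b)) = -4 - √(14103 + (15 + (½)*50 + (13*(-12))/2)) = -4 - √(14103 + (15 + 25 + (½)*(-156))) = -4 - √(14103 + (15 + 25 - 78)) = -4 - √(14103 - 38) = -4 - √14065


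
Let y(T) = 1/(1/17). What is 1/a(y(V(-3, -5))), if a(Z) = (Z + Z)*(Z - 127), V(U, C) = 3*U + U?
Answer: -1/3740 ≈ -0.00026738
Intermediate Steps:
V(U, C) = 4*U
y(T) = 17 (y(T) = 1/(1*(1/17)) = 1/(1/17) = 17)
a(Z) = 2*Z*(-127 + Z) (a(Z) = (2*Z)*(-127 + Z) = 2*Z*(-127 + Z))
1/a(y(V(-3, -5))) = 1/(2*17*(-127 + 17)) = 1/(2*17*(-110)) = 1/(-3740) = -1/3740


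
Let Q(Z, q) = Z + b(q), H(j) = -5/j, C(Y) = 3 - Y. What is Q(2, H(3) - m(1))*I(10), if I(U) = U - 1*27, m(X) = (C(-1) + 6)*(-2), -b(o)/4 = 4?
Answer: 238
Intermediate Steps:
b(o) = -16 (b(o) = -4*4 = -16)
m(X) = -20 (m(X) = ((3 - 1*(-1)) + 6)*(-2) = ((3 + 1) + 6)*(-2) = (4 + 6)*(-2) = 10*(-2) = -20)
I(U) = -27 + U (I(U) = U - 27 = -27 + U)
Q(Z, q) = -16 + Z (Q(Z, q) = Z - 16 = -16 + Z)
Q(2, H(3) - m(1))*I(10) = (-16 + 2)*(-27 + 10) = -14*(-17) = 238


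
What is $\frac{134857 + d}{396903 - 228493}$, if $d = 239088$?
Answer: $\frac{6799}{3062} \approx 2.2204$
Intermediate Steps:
$\frac{134857 + d}{396903 - 228493} = \frac{134857 + 239088}{396903 - 228493} = \frac{373945}{168410} = 373945 \cdot \frac{1}{168410} = \frac{6799}{3062}$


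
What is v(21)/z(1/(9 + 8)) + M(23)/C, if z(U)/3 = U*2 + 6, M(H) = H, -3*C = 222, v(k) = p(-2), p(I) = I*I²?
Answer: -2155/2886 ≈ -0.74671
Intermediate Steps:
p(I) = I³
v(k) = -8 (v(k) = (-2)³ = -8)
C = -74 (C = -⅓*222 = -74)
z(U) = 18 + 6*U (z(U) = 3*(U*2 + 6) = 3*(2*U + 6) = 3*(6 + 2*U) = 18 + 6*U)
v(21)/z(1/(9 + 8)) + M(23)/C = -8/(18 + 6/(9 + 8)) + 23/(-74) = -8/(18 + 6/17) + 23*(-1/74) = -8/(18 + 6*(1/17)) - 23/74 = -8/(18 + 6/17) - 23/74 = -8/312/17 - 23/74 = -8*17/312 - 23/74 = -17/39 - 23/74 = -2155/2886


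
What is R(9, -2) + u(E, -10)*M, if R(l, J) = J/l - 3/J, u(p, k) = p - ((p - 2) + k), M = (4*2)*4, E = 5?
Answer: 6935/18 ≈ 385.28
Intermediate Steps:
M = 32 (M = 8*4 = 32)
u(p, k) = 2 - k (u(p, k) = p - ((-2 + p) + k) = p - (-2 + k + p) = p + (2 - k - p) = 2 - k)
R(l, J) = -3/J + J/l
R(9, -2) + u(E, -10)*M = (-3/(-2) - 2/9) + (2 - 1*(-10))*32 = (-3*(-1/2) - 2*1/9) + (2 + 10)*32 = (3/2 - 2/9) + 12*32 = 23/18 + 384 = 6935/18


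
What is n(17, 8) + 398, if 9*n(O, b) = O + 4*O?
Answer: 3667/9 ≈ 407.44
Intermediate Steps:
n(O, b) = 5*O/9 (n(O, b) = (O + 4*O)/9 = (5*O)/9 = 5*O/9)
n(17, 8) + 398 = (5/9)*17 + 398 = 85/9 + 398 = 3667/9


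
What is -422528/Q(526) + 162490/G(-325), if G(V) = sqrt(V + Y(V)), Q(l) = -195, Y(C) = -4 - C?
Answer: 422528/195 - 81245*I ≈ 2166.8 - 81245.0*I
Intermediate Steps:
G(V) = 2*I (G(V) = sqrt(V + (-4 - V)) = sqrt(-4) = 2*I)
-422528/Q(526) + 162490/G(-325) = -422528/(-195) + 162490/((2*I)) = -422528*(-1/195) + 162490*(-I/2) = 422528/195 - 81245*I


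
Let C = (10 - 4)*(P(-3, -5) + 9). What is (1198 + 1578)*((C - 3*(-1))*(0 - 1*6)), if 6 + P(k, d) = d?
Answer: 149904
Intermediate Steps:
P(k, d) = -6 + d
C = -12 (C = (10 - 4)*((-6 - 5) + 9) = 6*(-11 + 9) = 6*(-2) = -12)
(1198 + 1578)*((C - 3*(-1))*(0 - 1*6)) = (1198 + 1578)*((-12 - 3*(-1))*(0 - 1*6)) = 2776*((-12 + 3)*(0 - 6)) = 2776*(-9*(-6)) = 2776*54 = 149904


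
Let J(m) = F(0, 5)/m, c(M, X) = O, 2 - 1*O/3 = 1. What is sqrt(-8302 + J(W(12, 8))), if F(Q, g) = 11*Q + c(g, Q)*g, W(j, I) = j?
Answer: I*sqrt(33203)/2 ≈ 91.108*I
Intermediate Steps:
O = 3 (O = 6 - 3*1 = 6 - 3 = 3)
c(M, X) = 3
F(Q, g) = 3*g + 11*Q (F(Q, g) = 11*Q + 3*g = 3*g + 11*Q)
J(m) = 15/m (J(m) = (3*5 + 11*0)/m = (15 + 0)/m = 15/m)
sqrt(-8302 + J(W(12, 8))) = sqrt(-8302 + 15/12) = sqrt(-8302 + 15*(1/12)) = sqrt(-8302 + 5/4) = sqrt(-33203/4) = I*sqrt(33203)/2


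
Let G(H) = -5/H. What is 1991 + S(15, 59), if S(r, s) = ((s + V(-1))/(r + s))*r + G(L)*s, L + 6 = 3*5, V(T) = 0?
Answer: 1312141/666 ≈ 1970.2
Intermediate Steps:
L = 9 (L = -6 + 3*5 = -6 + 15 = 9)
S(r, s) = -5*s/9 + r*s/(r + s) (S(r, s) = ((s + 0)/(r + s))*r + (-5/9)*s = (s/(r + s))*r + (-5*⅑)*s = r*s/(r + s) - 5*s/9 = -5*s/9 + r*s/(r + s))
1991 + S(15, 59) = 1991 + (⅑)*59*(-5*59 + 4*15)/(15 + 59) = 1991 + (⅑)*59*(-295 + 60)/74 = 1991 + (⅑)*59*(1/74)*(-235) = 1991 - 13865/666 = 1312141/666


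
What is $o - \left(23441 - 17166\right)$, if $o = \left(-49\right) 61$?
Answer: $-9264$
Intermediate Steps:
$o = -2989$
$o - \left(23441 - 17166\right) = -2989 - \left(23441 - 17166\right) = -2989 - 6275 = -9264$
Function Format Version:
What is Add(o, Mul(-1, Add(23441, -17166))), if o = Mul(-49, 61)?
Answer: -9264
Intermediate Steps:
o = -2989
Add(o, Mul(-1, Add(23441, -17166))) = Add(-2989, Mul(-1, Add(23441, -17166))) = Add(-2989, Mul(-1, 6275)) = Add(-2989, -6275) = -9264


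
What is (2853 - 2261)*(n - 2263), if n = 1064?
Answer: -709808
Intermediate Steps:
(2853 - 2261)*(n - 2263) = (2853 - 2261)*(1064 - 2263) = 592*(-1199) = -709808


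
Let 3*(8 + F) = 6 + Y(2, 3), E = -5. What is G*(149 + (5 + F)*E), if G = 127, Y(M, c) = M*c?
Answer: 18288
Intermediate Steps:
F = -4 (F = -8 + (6 + 2*3)/3 = -8 + (6 + 6)/3 = -8 + (1/3)*12 = -8 + 4 = -4)
G*(149 + (5 + F)*E) = 127*(149 + (5 - 4)*(-5)) = 127*(149 + 1*(-5)) = 127*(149 - 5) = 127*144 = 18288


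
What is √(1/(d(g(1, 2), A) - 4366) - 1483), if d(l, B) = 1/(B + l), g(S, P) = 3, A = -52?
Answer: I*√67874227688490/213935 ≈ 38.51*I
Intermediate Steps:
√(1/(d(g(1, 2), A) - 4366) - 1483) = √(1/(1/(-52 + 3) - 4366) - 1483) = √(1/(1/(-49) - 4366) - 1483) = √(1/(-1/49 - 4366) - 1483) = √(1/(-213935/49) - 1483) = √(-49/213935 - 1483) = √(-317265654/213935) = I*√67874227688490/213935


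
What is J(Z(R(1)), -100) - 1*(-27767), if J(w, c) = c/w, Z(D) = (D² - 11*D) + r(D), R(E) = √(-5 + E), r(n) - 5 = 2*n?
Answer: 360967/13 - 72*I/13 ≈ 27767.0 - 5.5385*I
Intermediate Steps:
r(n) = 5 + 2*n
Z(D) = 5 + D² - 9*D (Z(D) = (D² - 11*D) + (5 + 2*D) = 5 + D² - 9*D)
J(Z(R(1)), -100) - 1*(-27767) = -100/(5 + (√(-5 + 1))² - 9*√(-5 + 1)) - 1*(-27767) = -100/(5 + (√(-4))² - 18*I) + 27767 = -100/(5 + (2*I)² - 18*I) + 27767 = -100/(5 - 4 - 18*I) + 27767 = -100*(1 + 18*I)/325 + 27767 = -4*(1 + 18*I)/13 + 27767 = 27767 - 4*(1 + 18*I)/13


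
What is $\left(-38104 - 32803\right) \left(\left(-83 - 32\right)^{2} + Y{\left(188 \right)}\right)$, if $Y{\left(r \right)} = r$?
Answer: $-951075591$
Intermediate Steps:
$\left(-38104 - 32803\right) \left(\left(-83 - 32\right)^{2} + Y{\left(188 \right)}\right) = \left(-38104 - 32803\right) \left(\left(-83 - 32\right)^{2} + 188\right) = - 70907 \left(\left(-115\right)^{2} + 188\right) = - 70907 \left(13225 + 188\right) = \left(-70907\right) 13413 = -951075591$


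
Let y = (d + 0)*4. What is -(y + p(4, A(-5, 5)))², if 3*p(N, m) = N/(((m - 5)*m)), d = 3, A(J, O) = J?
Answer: -813604/5625 ≈ -144.64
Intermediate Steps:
p(N, m) = N/(3*m*(-5 + m)) (p(N, m) = (N/(((m - 5)*m)))/3 = (N/(((-5 + m)*m)))/3 = (N/((m*(-5 + m))))/3 = (N*(1/(m*(-5 + m))))/3 = (N/(m*(-5 + m)))/3 = N/(3*m*(-5 + m)))
y = 12 (y = (3 + 0)*4 = 3*4 = 12)
-(y + p(4, A(-5, 5)))² = -(12 + (⅓)*4/(-5*(-5 - 5)))² = -(12 + (⅓)*4*(-⅕)/(-10))² = -(12 + (⅓)*4*(-⅕)*(-⅒))² = -(12 + 2/75)² = -(902/75)² = -1*813604/5625 = -813604/5625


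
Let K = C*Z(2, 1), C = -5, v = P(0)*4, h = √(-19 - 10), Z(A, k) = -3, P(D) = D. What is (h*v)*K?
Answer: 0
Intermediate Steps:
h = I*√29 (h = √(-29) = I*√29 ≈ 5.3852*I)
v = 0 (v = 0*4 = 0)
K = 15 (K = -5*(-3) = 15)
(h*v)*K = ((I*√29)*0)*15 = 0*15 = 0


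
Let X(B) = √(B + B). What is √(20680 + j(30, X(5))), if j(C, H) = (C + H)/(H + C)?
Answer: √20681 ≈ 143.81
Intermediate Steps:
X(B) = √2*√B (X(B) = √(2*B) = √2*√B)
j(C, H) = 1 (j(C, H) = (C + H)/(C + H) = 1)
√(20680 + j(30, X(5))) = √(20680 + 1) = √20681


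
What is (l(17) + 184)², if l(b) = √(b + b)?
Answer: (184 + √34)² ≈ 36036.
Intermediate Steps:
l(b) = √2*√b (l(b) = √(2*b) = √2*√b)
(l(17) + 184)² = (√2*√17 + 184)² = (√34 + 184)² = (184 + √34)²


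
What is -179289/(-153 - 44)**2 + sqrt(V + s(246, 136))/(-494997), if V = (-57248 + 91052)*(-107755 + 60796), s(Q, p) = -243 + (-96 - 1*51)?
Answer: -179289/38809 - I*sqrt(1587402426)/494997 ≈ -4.6198 - 0.08049*I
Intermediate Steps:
s(Q, p) = -390 (s(Q, p) = -243 + (-96 - 51) = -243 - 147 = -390)
V = -1587402036 (V = 33804*(-46959) = -1587402036)
-179289/(-153 - 44)**2 + sqrt(V + s(246, 136))/(-494997) = -179289/(-153 - 44)**2 + sqrt(-1587402036 - 390)/(-494997) = -179289/((-197)**2) + sqrt(-1587402426)*(-1/494997) = -179289/38809 + (I*sqrt(1587402426))*(-1/494997) = -179289*1/38809 - I*sqrt(1587402426)/494997 = -179289/38809 - I*sqrt(1587402426)/494997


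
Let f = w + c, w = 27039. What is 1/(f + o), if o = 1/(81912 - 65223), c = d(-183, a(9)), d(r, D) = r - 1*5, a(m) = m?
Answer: 16689/448116340 ≈ 3.7243e-5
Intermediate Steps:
d(r, D) = -5 + r (d(r, D) = r - 5 = -5 + r)
c = -188 (c = -5 - 183 = -188)
o = 1/16689 ≈ 5.9920e-5
f = 26851 (f = 27039 - 188 = 26851)
1/(f + o) = 1/(26851 + 1/16689) = 1/(448116340/16689) = 16689/448116340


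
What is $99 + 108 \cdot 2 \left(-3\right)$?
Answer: $-549$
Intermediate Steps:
$99 + 108 \cdot 2 \left(-3\right) = 99 + 108 \left(-6\right) = 99 - 648 = -549$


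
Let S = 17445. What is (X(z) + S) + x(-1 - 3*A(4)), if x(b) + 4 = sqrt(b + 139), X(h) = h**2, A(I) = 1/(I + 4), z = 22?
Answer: 17925 + sqrt(2202)/4 ≈ 17937.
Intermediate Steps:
A(I) = 1/(4 + I)
x(b) = -4 + sqrt(139 + b) (x(b) = -4 + sqrt(b + 139) = -4 + sqrt(139 + b))
(X(z) + S) + x(-1 - 3*A(4)) = (22**2 + 17445) + (-4 + sqrt(139 + (-1 - 3/(4 + 4)))) = (484 + 17445) + (-4 + sqrt(139 + (-1 - 3/8))) = 17929 + (-4 + sqrt(139 + (-1 - 3*1/8))) = 17929 + (-4 + sqrt(139 + (-1 - 3/8))) = 17929 + (-4 + sqrt(139 - 11/8)) = 17929 + (-4 + sqrt(1101/8)) = 17929 + (-4 + sqrt(2202)/4) = 17925 + sqrt(2202)/4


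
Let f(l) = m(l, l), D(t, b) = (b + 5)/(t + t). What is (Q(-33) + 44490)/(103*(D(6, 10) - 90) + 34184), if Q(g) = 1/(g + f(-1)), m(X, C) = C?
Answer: 3025318/1702907 ≈ 1.7766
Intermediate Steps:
D(t, b) = (5 + b)/(2*t) (D(t, b) = (5 + b)/((2*t)) = (5 + b)*(1/(2*t)) = (5 + b)/(2*t))
f(l) = l
Q(g) = 1/(-1 + g) (Q(g) = 1/(g - 1) = 1/(-1 + g))
(Q(-33) + 44490)/(103*(D(6, 10) - 90) + 34184) = (1/(-1 - 33) + 44490)/(103*((1/2)*(5 + 10)/6 - 90) + 34184) = (1/(-34) + 44490)/(103*((1/2)*(1/6)*15 - 90) + 34184) = (-1/34 + 44490)/(103*(5/4 - 90) + 34184) = 1512659/(34*(103*(-355/4) + 34184)) = 1512659/(34*(-36565/4 + 34184)) = 1512659/(34*(100171/4)) = (1512659/34)*(4/100171) = 3025318/1702907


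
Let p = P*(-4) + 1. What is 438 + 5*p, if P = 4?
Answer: 363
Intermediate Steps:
p = -15 (p = 4*(-4) + 1 = -16 + 1 = -15)
438 + 5*p = 438 + 5*(-15) = 438 - 75 = 363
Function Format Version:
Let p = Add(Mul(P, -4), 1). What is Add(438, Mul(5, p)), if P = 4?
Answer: 363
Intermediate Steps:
p = -15 (p = Add(Mul(4, -4), 1) = Add(-16, 1) = -15)
Add(438, Mul(5, p)) = Add(438, Mul(5, -15)) = Add(438, -75) = 363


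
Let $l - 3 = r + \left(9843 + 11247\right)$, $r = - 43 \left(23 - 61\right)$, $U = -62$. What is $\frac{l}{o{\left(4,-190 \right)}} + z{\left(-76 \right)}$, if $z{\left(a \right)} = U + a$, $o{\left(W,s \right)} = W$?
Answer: $\frac{22175}{4} \approx 5543.8$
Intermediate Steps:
$r = 1634$ ($r = \left(-43\right) \left(-38\right) = 1634$)
$z{\left(a \right)} = -62 + a$
$l = 22727$ ($l = 3 + \left(1634 + \left(9843 + 11247\right)\right) = 3 + \left(1634 + 21090\right) = 3 + 22724 = 22727$)
$\frac{l}{o{\left(4,-190 \right)}} + z{\left(-76 \right)} = \frac{22727}{4} - 138 = \frac{22175}{4}$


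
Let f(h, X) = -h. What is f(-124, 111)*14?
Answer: 1736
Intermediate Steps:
f(-124, 111)*14 = -1*(-124)*14 = 124*14 = 1736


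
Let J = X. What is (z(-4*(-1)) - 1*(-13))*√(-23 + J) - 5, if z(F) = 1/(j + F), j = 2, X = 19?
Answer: -5 + 79*I/3 ≈ -5.0 + 26.333*I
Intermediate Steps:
J = 19
z(F) = 1/(2 + F)
(z(-4*(-1)) - 1*(-13))*√(-23 + J) - 5 = (1/(2 - 4*(-1)) - 1*(-13))*√(-23 + 19) - 5 = (1/(2 + 4) + 13)*√(-4) - 5 = (1/6 + 13)*(2*I) - 5 = (⅙ + 13)*(2*I) - 5 = 79*(2*I)/6 - 5 = 79*I/3 - 5 = -5 + 79*I/3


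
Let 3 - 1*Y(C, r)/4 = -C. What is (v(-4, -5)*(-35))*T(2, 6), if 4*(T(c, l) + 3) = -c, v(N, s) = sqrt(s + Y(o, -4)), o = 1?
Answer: 245*sqrt(11)/2 ≈ 406.29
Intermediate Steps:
Y(C, r) = 12 + 4*C (Y(C, r) = 12 - (-4)*C = 12 + 4*C)
v(N, s) = sqrt(16 + s) (v(N, s) = sqrt(s + (12 + 4*1)) = sqrt(s + (12 + 4)) = sqrt(s + 16) = sqrt(16 + s))
T(c, l) = -3 - c/4 (T(c, l) = -3 + (-c)/4 = -3 - c/4)
(v(-4, -5)*(-35))*T(2, 6) = (sqrt(16 - 5)*(-35))*(-3 - 1/4*2) = (sqrt(11)*(-35))*(-3 - 1/2) = -35*sqrt(11)*(-7/2) = 245*sqrt(11)/2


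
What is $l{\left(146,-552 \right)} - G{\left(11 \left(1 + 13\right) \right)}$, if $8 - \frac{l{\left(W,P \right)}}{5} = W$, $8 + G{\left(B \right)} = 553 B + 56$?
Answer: $-85900$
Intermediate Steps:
$G{\left(B \right)} = 48 + 553 B$ ($G{\left(B \right)} = -8 + \left(553 B + 56\right) = -8 + \left(56 + 553 B\right) = 48 + 553 B$)
$l{\left(W,P \right)} = 40 - 5 W$
$l{\left(146,-552 \right)} - G{\left(11 \left(1 + 13\right) \right)} = \left(40 - 730\right) - \left(48 + 553 \cdot 11 \left(1 + 13\right)\right) = \left(40 - 730\right) - \left(48 + 553 \cdot 11 \cdot 14\right) = -690 - \left(48 + 553 \cdot 154\right) = -690 - \left(48 + 85162\right) = -690 - 85210 = -85900$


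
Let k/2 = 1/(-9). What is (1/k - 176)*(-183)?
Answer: 66063/2 ≈ 33032.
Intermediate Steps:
k = -2/9 (k = 2/(-9) = 2*(-⅑) = -2/9 ≈ -0.22222)
(1/k - 176)*(-183) = (1/(-2/9) - 176)*(-183) = (-9/2 - 176)*(-183) = -361/2*(-183) = 66063/2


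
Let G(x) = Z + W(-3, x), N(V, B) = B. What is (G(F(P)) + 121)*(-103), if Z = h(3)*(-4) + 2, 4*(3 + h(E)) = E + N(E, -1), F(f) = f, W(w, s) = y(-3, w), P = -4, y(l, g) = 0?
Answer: -13699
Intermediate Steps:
W(w, s) = 0
h(E) = -13/4 + E/4 (h(E) = -3 + (E - 1)/4 = -3 + (-1 + E)/4 = -3 + (-1/4 + E/4) = -13/4 + E/4)
Z = 12 (Z = (-13/4 + (1/4)*3)*(-4) + 2 = (-13/4 + 3/4)*(-4) + 2 = -5/2*(-4) + 2 = 10 + 2 = 12)
G(x) = 12 (G(x) = 12 + 0 = 12)
(G(F(P)) + 121)*(-103) = (12 + 121)*(-103) = 133*(-103) = -13699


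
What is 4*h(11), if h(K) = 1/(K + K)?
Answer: 2/11 ≈ 0.18182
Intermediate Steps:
h(K) = 1/(2*K)
4*h(11) = 4*((½)/11) = 4*((½)*(1/11)) = 4*(1/22) = 2/11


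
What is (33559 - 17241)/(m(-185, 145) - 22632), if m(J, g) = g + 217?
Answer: -8159/11135 ≈ -0.73273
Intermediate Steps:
m(J, g) = 217 + g
(33559 - 17241)/(m(-185, 145) - 22632) = (33559 - 17241)/((217 + 145) - 22632) = 16318/(362 - 22632) = 16318/(-22270) = 16318*(-1/22270) = -8159/11135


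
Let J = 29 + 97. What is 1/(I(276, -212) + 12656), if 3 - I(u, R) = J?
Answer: 1/12533 ≈ 7.9789e-5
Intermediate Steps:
J = 126
I(u, R) = -123 (I(u, R) = 3 - 1*126 = 3 - 126 = -123)
1/(I(276, -212) + 12656) = 1/(-123 + 12656) = 1/12533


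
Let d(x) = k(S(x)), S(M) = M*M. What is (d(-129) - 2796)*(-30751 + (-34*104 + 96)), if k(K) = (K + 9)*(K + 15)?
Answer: -9481834580364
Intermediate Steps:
S(M) = M²
k(K) = (9 + K)*(15 + K)
d(x) = 135 + x⁴ + 24*x² (d(x) = 135 + (x²)² + 24*x² = 135 + x⁴ + 24*x²)
(d(-129) - 2796)*(-30751 + (-34*104 + 96)) = ((135 + (-129)⁴ + 24*(-129)²) - 2796)*(-30751 + (-34*104 + 96)) = ((135 + 276922881 + 24*16641) - 2796)*(-30751 + (-3536 + 96)) = ((135 + 276922881 + 399384) - 2796)*(-30751 - 3440) = (277322400 - 2796)*(-34191) = 277319604*(-34191) = -9481834580364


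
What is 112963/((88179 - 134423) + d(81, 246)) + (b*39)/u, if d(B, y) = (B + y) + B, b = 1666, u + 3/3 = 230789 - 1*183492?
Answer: -295568723/270982432 ≈ -1.0907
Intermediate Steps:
u = 47296 (u = -1 + (230789 - 1*183492) = -1 + (230789 - 183492) = -1 + 47297 = 47296)
d(B, y) = y + 2*B
112963/((88179 - 134423) + d(81, 246)) + (b*39)/u = 112963/((88179 - 134423) + (246 + 2*81)) + (1666*39)/47296 = 112963/(-46244 + (246 + 162)) + 64974*(1/47296) = 112963/(-46244 + 408) + 32487/23648 = 112963/(-45836) + 32487/23648 = 112963*(-1/45836) + 32487/23648 = -112963/45836 + 32487/23648 = -295568723/270982432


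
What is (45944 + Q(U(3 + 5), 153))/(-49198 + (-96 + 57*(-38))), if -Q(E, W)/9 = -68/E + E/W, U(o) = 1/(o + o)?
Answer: -15160191/13997120 ≈ -1.0831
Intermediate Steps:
U(o) = 1/(2*o)
Q(E, W) = 612/E - 9*E/W (Q(E, W) = -9*(-68/E + E/W) = 612/E - 9*E/W)
(45944 + Q(U(3 + 5), 153))/(-49198 + (-96 + 57*(-38))) = (45944 + (612/((1/(2*(3 + 5)))) - 9*1/(2*(3 + 5))/153))/(-49198 + (-96 + 57*(-38))) = (45944 + (612/(((1/2)/8)) - 9*(1/2)/8*1/153))/(-49198 + (-96 - 2166)) = (45944 + (612/(((1/2)*(1/8))) - 9*(1/2)*(1/8)*1/153))/(-49198 - 2262) = (45944 + (612/(1/16) - 9*1/16*1/153))/(-51460) = (45944 + (612*16 - 1/272))*(-1/51460) = (45944 + (9792 - 1/272))*(-1/51460) = (45944 + 2663423/272)*(-1/51460) = (15160191/272)*(-1/51460) = -15160191/13997120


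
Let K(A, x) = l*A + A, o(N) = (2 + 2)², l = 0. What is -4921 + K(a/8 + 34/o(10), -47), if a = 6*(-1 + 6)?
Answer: -39321/8 ≈ -4915.1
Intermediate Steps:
o(N) = 16 (o(N) = 4² = 16)
a = 30 (a = 6*5 = 30)
K(A, x) = A (K(A, x) = 0*A + A = 0 + A = A)
-4921 + K(a/8 + 34/o(10), -47) = -4921 + (30/8 + 34/16) = -4921 + (30*(⅛) + 34*(1/16)) = -4921 + (15/4 + 17/8) = -4921 + 47/8 = -39321/8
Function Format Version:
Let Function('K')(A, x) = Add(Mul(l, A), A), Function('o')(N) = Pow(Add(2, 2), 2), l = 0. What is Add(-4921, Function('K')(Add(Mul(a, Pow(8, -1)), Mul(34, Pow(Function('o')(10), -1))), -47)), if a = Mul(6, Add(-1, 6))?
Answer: Rational(-39321, 8) ≈ -4915.1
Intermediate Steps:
Function('o')(N) = 16 (Function('o')(N) = Pow(4, 2) = 16)
a = 30 (a = Mul(6, 5) = 30)
Function('K')(A, x) = A (Function('K')(A, x) = Add(Mul(0, A), A) = Add(0, A) = A)
Add(-4921, Function('K')(Add(Mul(a, Pow(8, -1)), Mul(34, Pow(Function('o')(10), -1))), -47)) = Add(-4921, Add(Mul(30, Pow(8, -1)), Mul(34, Pow(16, -1)))) = Add(-4921, Add(Mul(30, Rational(1, 8)), Mul(34, Rational(1, 16)))) = Add(-4921, Add(Rational(15, 4), Rational(17, 8))) = Add(-4921, Rational(47, 8)) = Rational(-39321, 8)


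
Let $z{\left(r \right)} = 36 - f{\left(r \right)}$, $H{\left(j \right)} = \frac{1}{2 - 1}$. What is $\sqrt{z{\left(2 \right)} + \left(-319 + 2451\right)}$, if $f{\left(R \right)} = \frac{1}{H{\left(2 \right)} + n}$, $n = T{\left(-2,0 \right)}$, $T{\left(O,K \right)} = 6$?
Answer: $\frac{5 \sqrt{4249}}{7} \approx 46.56$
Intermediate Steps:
$n = 6$
$H{\left(j \right)} = 1$ ($H{\left(j \right)} = 1^{-1} = 1$)
$f{\left(R \right)} = \frac{1}{7}$ ($f{\left(R \right)} = \frac{1}{1 + 6} = \frac{1}{7}$)
$z{\left(r \right)} = \frac{251}{7}$ ($z{\left(r \right)} = 36 - \frac{1}{7} = \frac{251}{7}$)
$\sqrt{z{\left(2 \right)} + \left(-319 + 2451\right)} = \sqrt{\frac{251}{7} + \left(-319 + 2451\right)} = \sqrt{\frac{251}{7} + 2132} = \sqrt{\frac{15175}{7}} = \frac{5 \sqrt{4249}}{7}$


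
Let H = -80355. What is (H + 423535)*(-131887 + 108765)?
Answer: -7935007960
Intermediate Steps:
(H + 423535)*(-131887 + 108765) = (-80355 + 423535)*(-131887 + 108765) = 343180*(-23122) = -7935007960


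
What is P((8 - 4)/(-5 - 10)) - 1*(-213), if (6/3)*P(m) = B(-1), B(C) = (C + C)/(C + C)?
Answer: 427/2 ≈ 213.50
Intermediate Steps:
B(C) = 1 (B(C) = (2*C)/((2*C)) = (2*C)*(1/(2*C)) = 1)
P(m) = ½ (P(m) = (½)*1 = ½)
P((8 - 4)/(-5 - 10)) - 1*(-213) = ½ - 1*(-213) = ½ + 213 = 427/2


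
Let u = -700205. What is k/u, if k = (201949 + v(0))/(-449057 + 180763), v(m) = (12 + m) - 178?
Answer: 201783/187860800270 ≈ 1.0741e-6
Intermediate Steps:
v(m) = -166 + m
k = -201783/268294 (k = (201949 + (-166 + 0))/(-449057 + 180763) = (201949 - 166)/(-268294) = 201783*(-1/268294) = -201783/268294 ≈ -0.75210)
k/u = -201783/268294/(-700205) = -201783/268294*(-1/700205) = 201783/187860800270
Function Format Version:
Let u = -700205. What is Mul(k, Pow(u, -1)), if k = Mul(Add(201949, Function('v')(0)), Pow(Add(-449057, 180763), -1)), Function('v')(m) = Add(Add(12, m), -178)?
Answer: Rational(201783, 187860800270) ≈ 1.0741e-6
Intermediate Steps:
Function('v')(m) = Add(-166, m)
k = Rational(-201783, 268294) (k = Mul(Add(201949, Add(-166, 0)), Pow(Add(-449057, 180763), -1)) = Mul(Add(201949, -166), Pow(-268294, -1)) = Mul(201783, Rational(-1, 268294)) = Rational(-201783, 268294) ≈ -0.75210)
Mul(k, Pow(u, -1)) = Mul(Rational(-201783, 268294), Pow(-700205, -1)) = Mul(Rational(-201783, 268294), Rational(-1, 700205)) = Rational(201783, 187860800270)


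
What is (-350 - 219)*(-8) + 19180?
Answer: 23732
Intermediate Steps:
(-350 - 219)*(-8) + 19180 = -569*(-8) + 19180 = 4552 + 19180 = 23732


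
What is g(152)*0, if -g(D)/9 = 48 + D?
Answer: 0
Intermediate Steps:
g(D) = -432 - 9*D (g(D) = -9*(48 + D) = -432 - 9*D)
g(152)*0 = (-432 - 9*152)*0 = (-432 - 1368)*0 = -1800*0 = 0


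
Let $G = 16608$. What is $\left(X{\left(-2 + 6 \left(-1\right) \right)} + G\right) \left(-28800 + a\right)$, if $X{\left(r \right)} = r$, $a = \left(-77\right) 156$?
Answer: $-677479200$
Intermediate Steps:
$a = -12012$
$\left(X{\left(-2 + 6 \left(-1\right) \right)} + G\right) \left(-28800 + a\right) = \left(\left(-2 + 6 \left(-1\right)\right) + 16608\right) \left(-28800 - 12012\right) = \left(\left(-2 - 6\right) + 16608\right) \left(-40812\right) = \left(-8 + 16608\right) \left(-40812\right) = 16600 \left(-40812\right) = -677479200$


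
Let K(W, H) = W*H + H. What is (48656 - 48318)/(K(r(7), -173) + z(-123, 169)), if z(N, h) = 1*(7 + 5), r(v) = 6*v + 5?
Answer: -169/4146 ≈ -0.040762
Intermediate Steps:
r(v) = 5 + 6*v
z(N, h) = 12 (z(N, h) = 1*12 = 12)
K(W, H) = H + H*W (K(W, H) = H*W + H = H + H*W)
(48656 - 48318)/(K(r(7), -173) + z(-123, 169)) = (48656 - 48318)/(-173*(1 + (5 + 6*7)) + 12) = 338/(-173*(1 + (5 + 42)) + 12) = 338/(-173*(1 + 47) + 12) = 338/(-173*48 + 12) = 338/(-8304 + 12) = 338/(-8292) = 338*(-1/8292) = -169/4146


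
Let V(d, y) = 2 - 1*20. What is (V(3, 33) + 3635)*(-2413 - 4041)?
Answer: -23344118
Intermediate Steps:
V(d, y) = -18 (V(d, y) = 2 - 20 = -18)
(V(3, 33) + 3635)*(-2413 - 4041) = (-18 + 3635)*(-2413 - 4041) = 3617*(-6454) = -23344118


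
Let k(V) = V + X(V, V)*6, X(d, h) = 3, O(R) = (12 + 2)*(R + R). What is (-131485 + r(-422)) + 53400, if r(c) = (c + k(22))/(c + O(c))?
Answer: -477801924/6119 ≈ -78085.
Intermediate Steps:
O(R) = 28*R (O(R) = 14*(2*R) = 28*R)
k(V) = 18 + V (k(V) = V + 3*6 = V + 18 = 18 + V)
r(c) = (40 + c)/(29*c) (r(c) = (c + (18 + 22))/(c + 28*c) = (c + 40)/((29*c)) = (40 + c)*(1/(29*c)) = (40 + c)/(29*c))
(-131485 + r(-422)) + 53400 = (-131485 + (1/29)*(40 - 422)/(-422)) + 53400 = (-131485 + (1/29)*(-1/422)*(-382)) + 53400 = (-131485 + 191/6119) + 53400 = -804556524/6119 + 53400 = -477801924/6119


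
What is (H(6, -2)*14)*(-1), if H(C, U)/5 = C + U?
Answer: -280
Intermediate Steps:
H(C, U) = 5*C + 5*U (H(C, U) = 5*(C + U) = 5*C + 5*U)
(H(6, -2)*14)*(-1) = ((5*6 + 5*(-2))*14)*(-1) = ((30 - 10)*14)*(-1) = (20*14)*(-1) = 280*(-1) = -280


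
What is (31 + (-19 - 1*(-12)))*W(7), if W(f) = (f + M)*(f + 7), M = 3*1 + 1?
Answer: 3696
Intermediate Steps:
M = 4 (M = 3 + 1 = 4)
W(f) = (4 + f)*(7 + f) (W(f) = (f + 4)*(f + 7) = (4 + f)*(7 + f))
(31 + (-19 - 1*(-12)))*W(7) = (31 + (-19 - 1*(-12)))*(28 + 7**2 + 11*7) = (31 + (-19 + 12))*(28 + 49 + 77) = (31 - 7)*154 = 24*154 = 3696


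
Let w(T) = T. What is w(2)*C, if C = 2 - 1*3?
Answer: -2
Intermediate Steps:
C = -1 (C = 2 - 3 = -1)
w(2)*C = 2*(-1) = -2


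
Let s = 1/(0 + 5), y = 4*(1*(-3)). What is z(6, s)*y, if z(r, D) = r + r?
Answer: -144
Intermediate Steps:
y = -12 (y = 4*(-3) = -12)
s = 1/5 ≈ 0.20000
z(r, D) = 2*r
z(6, s)*y = (2*6)*(-12) = 12*(-12) = -144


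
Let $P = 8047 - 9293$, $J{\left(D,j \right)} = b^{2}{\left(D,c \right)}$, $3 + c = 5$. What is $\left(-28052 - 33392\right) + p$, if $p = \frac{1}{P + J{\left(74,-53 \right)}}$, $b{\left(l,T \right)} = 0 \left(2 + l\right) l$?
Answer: $- \frac{76559225}{1246} \approx -61444.0$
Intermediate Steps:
$c = 2$ ($c = -3 + 5 = 2$)
$b{\left(l,T \right)} = 0$ ($b{\left(l,T \right)} = 0 l = 0$)
$J{\left(D,j \right)} = 0$ ($J{\left(D,j \right)} = 0^{2} = 0$)
$P = -1246$ ($P = 8047 - 9293 = -1246$)
$p = - \frac{1}{1246}$ ($p = \frac{1}{-1246 + 0} = \frac{1}{-1246} = - \frac{1}{1246} \approx -0.00080257$)
$\left(-28052 - 33392\right) + p = \left(-28052 - 33392\right) - \frac{1}{1246} = -61444 - \frac{1}{1246} = - \frac{76559225}{1246}$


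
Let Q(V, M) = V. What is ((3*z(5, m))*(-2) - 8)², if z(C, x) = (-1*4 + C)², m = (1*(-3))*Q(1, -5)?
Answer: 196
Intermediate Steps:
m = -3 (m = (1*(-3))*1 = -3*1 = -3)
z(C, x) = (-4 + C)²
((3*z(5, m))*(-2) - 8)² = ((3*(-4 + 5)²)*(-2) - 8)² = ((3*1²)*(-2) - 8)² = ((3*1)*(-2) - 8)² = (3*(-2) - 8)² = (-6 - 8)² = (-14)² = 196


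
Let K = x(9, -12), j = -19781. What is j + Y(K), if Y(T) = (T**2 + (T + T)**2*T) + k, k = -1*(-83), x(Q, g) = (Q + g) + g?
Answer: -32973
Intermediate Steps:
x(Q, g) = Q + 2*g
k = 83
K = -15 (K = 9 + 2*(-12) = 9 - 24 = -15)
Y(T) = 83 + T**2 + 4*T**3 (Y(T) = (T**2 + (T + T)**2*T) + 83 = (T**2 + (2*T)**2*T) + 83 = (T**2 + (4*T**2)*T) + 83 = (T**2 + 4*T**3) + 83 = 83 + T**2 + 4*T**3)
j + Y(K) = -19781 + (83 + (-15)**2 + 4*(-15)**3) = -19781 + (83 + 225 + 4*(-3375)) = -19781 + (83 + 225 - 13500) = -19781 - 13192 = -32973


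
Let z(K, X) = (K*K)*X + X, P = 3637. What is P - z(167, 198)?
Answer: -5518583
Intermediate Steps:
z(K, X) = X + X*K² (z(K, X) = K²*X + X = X*K² + X = X + X*K²)
P - z(167, 198) = 3637 - 198*(1 + 167²) = 3637 - 198*(1 + 27889) = 3637 - 198*27890 = 3637 - 1*5522220 = 3637 - 5522220 = -5518583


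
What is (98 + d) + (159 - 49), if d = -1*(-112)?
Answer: 320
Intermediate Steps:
d = 112
(98 + d) + (159 - 49) = (98 + 112) + (159 - 49) = 210 + 110 = 320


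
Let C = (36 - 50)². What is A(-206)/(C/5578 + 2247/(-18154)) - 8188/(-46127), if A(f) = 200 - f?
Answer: -135452560247952/29572619351 ≈ -4580.3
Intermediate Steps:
C = 196 (C = (-14)² = 196)
A(-206)/(C/5578 + 2247/(-18154)) - 8188/(-46127) = (200 - 1*(-206))/(196/5578 + 2247/(-18154)) - 8188/(-46127) = (200 + 206)/(196*(1/5578) + 2247*(-1/18154)) - 8188*(-1/46127) = 406/(98/2789 - 2247/18154) + 8188/46127 = 406/(-4487791/50631506) + 8188/46127 = 406*(-50631506/4487791) + 8188/46127 = -2936627348/641113 + 8188/46127 = -135452560247952/29572619351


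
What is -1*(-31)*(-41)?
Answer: -1271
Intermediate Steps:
-1*(-31)*(-41) = 31*(-41) = -1271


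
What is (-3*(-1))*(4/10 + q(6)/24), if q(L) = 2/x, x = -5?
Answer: 23/20 ≈ 1.1500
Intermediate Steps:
q(L) = -2/5 (q(L) = 2/(-5) = 2*(-1/5) = -2/5)
(-3*(-1))*(4/10 + q(6)/24) = (-3*(-1))*(4/10 - 2/5/24) = 3*(4*(1/10) - 2/5*1/24) = 3*(2/5 - 1/60) = 3*(23/60) = 23/20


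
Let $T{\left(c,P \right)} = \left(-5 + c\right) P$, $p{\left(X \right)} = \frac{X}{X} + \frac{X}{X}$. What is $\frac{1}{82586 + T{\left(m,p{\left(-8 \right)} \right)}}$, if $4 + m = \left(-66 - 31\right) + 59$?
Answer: $\frac{1}{82492} \approx 1.2122 \cdot 10^{-5}$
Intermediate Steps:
$m = -42$ ($m = -4 + \left(\left(-66 - 31\right) + 59\right) = -4 + \left(-97 + 59\right) = -4 - 38 = -42$)
$p{\left(X \right)} = 2$ ($p{\left(X \right)} = 1 + 1 = 2$)
$T{\left(c,P \right)} = P \left(-5 + c\right)$
$\frac{1}{82586 + T{\left(m,p{\left(-8 \right)} \right)}} = \frac{1}{82586 + 2 \left(-5 - 42\right)} = \frac{1}{82586 + 2 \left(-47\right)} = \frac{1}{82586 - 94} = \frac{1}{82492}$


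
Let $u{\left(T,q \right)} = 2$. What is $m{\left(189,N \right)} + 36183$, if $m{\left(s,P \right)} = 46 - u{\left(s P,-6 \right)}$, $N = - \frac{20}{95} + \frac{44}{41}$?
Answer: $36227$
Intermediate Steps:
$N = \frac{672}{779}$ ($N = \left(-20\right) \frac{1}{95} + 44 \cdot \frac{1}{41} = - \frac{4}{19} + \frac{44}{41} = \frac{672}{779} \approx 0.86264$)
$m{\left(s,P \right)} = 44$ ($m{\left(s,P \right)} = 46 - 2 = 44$)
$m{\left(189,N \right)} + 36183 = 44 + 36183 = 36227$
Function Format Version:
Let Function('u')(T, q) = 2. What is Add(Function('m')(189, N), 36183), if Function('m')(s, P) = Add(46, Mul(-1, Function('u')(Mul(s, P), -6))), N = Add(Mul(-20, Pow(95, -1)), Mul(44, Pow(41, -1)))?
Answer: 36227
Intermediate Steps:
N = Rational(672, 779) (N = Add(Mul(-20, Rational(1, 95)), Mul(44, Rational(1, 41))) = Add(Rational(-4, 19), Rational(44, 41)) = Rational(672, 779) ≈ 0.86264)
Function('m')(s, P) = 44 (Function('m')(s, P) = Add(46, Mul(-1, 2)) = Add(46, -2) = 44)
Add(Function('m')(189, N), 36183) = Add(44, 36183) = 36227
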